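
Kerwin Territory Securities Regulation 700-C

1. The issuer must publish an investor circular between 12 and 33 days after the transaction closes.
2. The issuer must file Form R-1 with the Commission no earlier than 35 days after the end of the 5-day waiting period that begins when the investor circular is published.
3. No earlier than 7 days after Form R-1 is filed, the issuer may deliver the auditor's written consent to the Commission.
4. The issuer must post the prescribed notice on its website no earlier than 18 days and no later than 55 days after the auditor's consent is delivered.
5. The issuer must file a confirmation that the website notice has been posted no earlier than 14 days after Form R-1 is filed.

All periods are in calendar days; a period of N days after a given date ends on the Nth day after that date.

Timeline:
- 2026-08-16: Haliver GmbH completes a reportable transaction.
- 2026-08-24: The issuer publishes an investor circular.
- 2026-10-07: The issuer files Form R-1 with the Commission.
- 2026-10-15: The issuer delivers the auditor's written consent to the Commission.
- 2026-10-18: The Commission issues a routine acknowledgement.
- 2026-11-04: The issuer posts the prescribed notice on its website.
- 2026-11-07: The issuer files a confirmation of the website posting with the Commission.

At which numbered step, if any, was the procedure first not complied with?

Step 1

Step 1: the window is 12–33 days after 2026-08-16 (when the transaction closes), so 2026-08-28 through 2026-09-18; done 2026-08-24 — 4 days before the window opened.
The analysis stops there.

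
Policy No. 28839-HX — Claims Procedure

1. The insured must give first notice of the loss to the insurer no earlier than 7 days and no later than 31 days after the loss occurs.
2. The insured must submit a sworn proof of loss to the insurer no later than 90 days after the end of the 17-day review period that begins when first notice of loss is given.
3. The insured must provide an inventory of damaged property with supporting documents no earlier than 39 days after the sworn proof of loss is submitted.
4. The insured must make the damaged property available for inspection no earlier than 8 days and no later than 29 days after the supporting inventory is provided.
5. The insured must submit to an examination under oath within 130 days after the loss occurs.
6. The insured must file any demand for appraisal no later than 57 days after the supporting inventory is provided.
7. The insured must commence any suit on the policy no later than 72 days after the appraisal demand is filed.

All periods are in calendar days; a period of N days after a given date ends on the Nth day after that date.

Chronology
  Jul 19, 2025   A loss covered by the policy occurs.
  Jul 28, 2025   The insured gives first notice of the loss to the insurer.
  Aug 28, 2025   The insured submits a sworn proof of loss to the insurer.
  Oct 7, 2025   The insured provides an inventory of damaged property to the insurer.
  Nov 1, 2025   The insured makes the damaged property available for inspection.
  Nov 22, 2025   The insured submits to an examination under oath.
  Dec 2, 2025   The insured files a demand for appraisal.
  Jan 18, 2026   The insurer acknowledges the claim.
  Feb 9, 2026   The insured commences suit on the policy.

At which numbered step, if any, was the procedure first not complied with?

Step 1 — 7 and 31 days from Jul 19, 2025 (when the loss occurs) are Jul 26, 2025 and Aug 19, 2025 respectively; done Jul 28, 2025, which is between those dates.
Step 2 — counting 90 days from Aug 14, 2025 (end of the 17-day review period, which began when first notice of loss is given on Jul 28, 2025) gives a deadline of Nov 12, 2025; completed Aug 28, 2025, before the deadline.
Step 3 — must wait 39 days from Aug 28, 2025 (when the sworn proof of loss is submitted), so not before Oct 6, 2025; done Oct 7, 2025, after the minimum wait.
Step 4 — 8 and 29 days from Oct 7, 2025 (when the supporting inventory is provided) are Oct 15, 2025 and Nov 5, 2025 respectively; done Nov 1, 2025 — within the window.
Step 5 — counting 130 days from Jul 19, 2025 (when the loss occurs) gives a deadline of Nov 26, 2025; Nov 22, 2025 is within that limit.
Step 6 — counting 57 days from Oct 7, 2025 (when the supporting inventory is provided) gives a deadline of Dec 3, 2025; done Dec 2, 2025 — timely.
Step 7 — counting 72 days from Dec 2, 2025 (when the appraisal demand is filed) gives a deadline of Feb 12, 2026; completed Feb 9, 2026, before the deadline.

None — every step was satisfied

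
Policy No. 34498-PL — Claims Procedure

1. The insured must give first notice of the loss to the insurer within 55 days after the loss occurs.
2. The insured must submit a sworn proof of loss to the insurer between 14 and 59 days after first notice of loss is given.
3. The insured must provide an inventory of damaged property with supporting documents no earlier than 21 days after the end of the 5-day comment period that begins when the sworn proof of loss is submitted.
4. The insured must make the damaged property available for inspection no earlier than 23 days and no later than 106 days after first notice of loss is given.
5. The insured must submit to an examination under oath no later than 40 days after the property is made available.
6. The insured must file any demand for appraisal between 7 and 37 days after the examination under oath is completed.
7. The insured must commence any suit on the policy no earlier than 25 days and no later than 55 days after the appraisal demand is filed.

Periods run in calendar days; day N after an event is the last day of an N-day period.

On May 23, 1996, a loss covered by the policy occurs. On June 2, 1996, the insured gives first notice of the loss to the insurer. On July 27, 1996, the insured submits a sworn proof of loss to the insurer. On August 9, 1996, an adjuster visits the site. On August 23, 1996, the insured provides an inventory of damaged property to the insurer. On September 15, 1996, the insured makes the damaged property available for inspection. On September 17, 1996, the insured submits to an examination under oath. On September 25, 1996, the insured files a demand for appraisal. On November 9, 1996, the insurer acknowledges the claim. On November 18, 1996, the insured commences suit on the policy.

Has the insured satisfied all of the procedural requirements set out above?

Yes

Step 1: 55 days after May 23, 1996 (when the loss occurs) is July 17, 1996; completed June 2, 1996, before the deadline.
Step 2: the window is 14–59 days after June 2, 1996 (when first notice of loss is given), so June 16, 1996 through July 31, 1996; July 27, 1996 falls inside that range.
Step 3: the earliest permitted date is 21 days after August 1, 1996 (end of the 5-day comment period, which began when the sworn proof of loss is submitted on July 27, 1996), i.e. August 22, 1996; August 23, 1996 is on or after that date.
Step 4: the window is 23–106 days after June 2, 1996 (when first notice of loss is given), so June 25, 1996 through September 16, 1996; September 15, 1996 falls inside that range.
Step 5: 40 days after September 15, 1996 (when the property is made available) is October 25, 1996; done September 17, 1996 — timely.
Step 6: the window is 7–37 days after September 17, 1996 (when the examination under oath is completed), so September 24, 1996 through October 24, 1996; done September 25, 1996, which is between those dates.
Step 7: the window is 25–55 days after September 25, 1996 (when the appraisal demand is filed), so October 20, 1996 through November 19, 1996; done November 18, 1996, which is between those dates.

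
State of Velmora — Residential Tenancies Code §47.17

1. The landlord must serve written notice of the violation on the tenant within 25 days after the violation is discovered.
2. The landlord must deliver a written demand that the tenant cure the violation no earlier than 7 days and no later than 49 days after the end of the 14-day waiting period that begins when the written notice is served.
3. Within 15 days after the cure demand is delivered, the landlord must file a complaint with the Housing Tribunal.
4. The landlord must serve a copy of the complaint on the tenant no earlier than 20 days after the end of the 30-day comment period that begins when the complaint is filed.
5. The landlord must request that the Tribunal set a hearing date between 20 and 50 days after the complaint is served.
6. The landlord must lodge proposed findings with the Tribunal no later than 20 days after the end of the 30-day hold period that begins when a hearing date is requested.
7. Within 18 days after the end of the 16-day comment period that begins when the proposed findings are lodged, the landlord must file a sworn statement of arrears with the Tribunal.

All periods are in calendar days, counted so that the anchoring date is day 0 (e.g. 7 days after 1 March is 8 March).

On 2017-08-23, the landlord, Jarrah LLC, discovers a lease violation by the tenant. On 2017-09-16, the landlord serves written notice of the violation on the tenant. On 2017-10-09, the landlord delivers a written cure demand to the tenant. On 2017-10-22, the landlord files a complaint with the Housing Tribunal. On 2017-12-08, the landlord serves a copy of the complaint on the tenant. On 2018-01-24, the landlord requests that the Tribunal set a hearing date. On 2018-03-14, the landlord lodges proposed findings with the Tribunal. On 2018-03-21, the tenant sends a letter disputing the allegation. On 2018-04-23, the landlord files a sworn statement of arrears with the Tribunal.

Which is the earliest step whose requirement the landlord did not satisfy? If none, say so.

Step 1 — counting 25 days from 2017-08-23 (when the violation is discovered) gives a deadline of 2017-09-17; completed 2017-09-16, before the deadline.
Step 2 — 7 and 49 days from 2017-09-30 (end of the 14-day waiting period, which began when the written notice is served on 2017-09-16) are 2017-10-07 and 2017-11-18 respectively; done 2017-10-09, which is between those dates.
Step 3 — counting 15 days from 2017-10-09 (when the cure demand is delivered) gives a deadline of 2017-10-24; 2017-10-22 is within that limit.
Step 4 — must wait 20 days from 2017-11-21 (end of the 30-day comment period, which began when the complaint is filed on 2017-10-22), so not before 2017-12-11; done 2017-12-08 — 3 days too early.
The procedure was therefore not followed at step 4.

Step 4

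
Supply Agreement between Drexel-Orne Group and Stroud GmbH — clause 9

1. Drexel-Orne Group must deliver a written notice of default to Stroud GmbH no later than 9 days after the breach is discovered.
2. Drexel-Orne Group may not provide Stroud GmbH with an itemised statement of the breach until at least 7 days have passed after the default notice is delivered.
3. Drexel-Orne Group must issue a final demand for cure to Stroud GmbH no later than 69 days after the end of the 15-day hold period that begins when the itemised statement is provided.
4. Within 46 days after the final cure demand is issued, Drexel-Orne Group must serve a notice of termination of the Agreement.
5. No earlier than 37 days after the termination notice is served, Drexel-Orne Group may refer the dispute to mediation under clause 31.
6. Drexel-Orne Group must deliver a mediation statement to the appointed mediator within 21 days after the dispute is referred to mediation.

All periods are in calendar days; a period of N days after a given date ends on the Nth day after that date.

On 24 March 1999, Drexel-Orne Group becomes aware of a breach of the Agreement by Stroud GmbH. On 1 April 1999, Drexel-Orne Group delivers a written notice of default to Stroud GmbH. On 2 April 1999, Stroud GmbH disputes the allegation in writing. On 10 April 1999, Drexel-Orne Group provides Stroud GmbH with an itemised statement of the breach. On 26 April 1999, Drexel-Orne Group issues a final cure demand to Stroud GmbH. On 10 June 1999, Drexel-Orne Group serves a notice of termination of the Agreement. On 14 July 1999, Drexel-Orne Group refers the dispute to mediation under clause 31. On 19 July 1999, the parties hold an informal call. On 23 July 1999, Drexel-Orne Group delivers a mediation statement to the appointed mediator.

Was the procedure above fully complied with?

No

Step 1 — counting 9 days from 24 March 1999 (when the breach is discovered) gives a deadline of 2 April 1999; 1 April 1999 is within that limit.
Step 2 — must wait 7 days from 1 April 1999 (when the default notice is delivered), so not before 8 April 1999; done 10 April 1999, after the minimum wait.
Step 3 — counting 69 days from 25 April 1999 (end of the 15-day hold period, which began when the itemised statement is provided on 10 April 1999) gives a deadline of 3 July 1999; done 26 April 1999 — timely.
Step 4 — counting 46 days from 26 April 1999 (when the final cure demand is issued) gives a deadline of 11 June 1999; done 10 June 1999 — timely.
Step 5 — must wait 37 days from 10 June 1999 (when the termination notice is served), so not before 17 July 1999; 14 July 1999 is 3 days before the earliest permitted date.
The procedure was therefore not followed at step 5.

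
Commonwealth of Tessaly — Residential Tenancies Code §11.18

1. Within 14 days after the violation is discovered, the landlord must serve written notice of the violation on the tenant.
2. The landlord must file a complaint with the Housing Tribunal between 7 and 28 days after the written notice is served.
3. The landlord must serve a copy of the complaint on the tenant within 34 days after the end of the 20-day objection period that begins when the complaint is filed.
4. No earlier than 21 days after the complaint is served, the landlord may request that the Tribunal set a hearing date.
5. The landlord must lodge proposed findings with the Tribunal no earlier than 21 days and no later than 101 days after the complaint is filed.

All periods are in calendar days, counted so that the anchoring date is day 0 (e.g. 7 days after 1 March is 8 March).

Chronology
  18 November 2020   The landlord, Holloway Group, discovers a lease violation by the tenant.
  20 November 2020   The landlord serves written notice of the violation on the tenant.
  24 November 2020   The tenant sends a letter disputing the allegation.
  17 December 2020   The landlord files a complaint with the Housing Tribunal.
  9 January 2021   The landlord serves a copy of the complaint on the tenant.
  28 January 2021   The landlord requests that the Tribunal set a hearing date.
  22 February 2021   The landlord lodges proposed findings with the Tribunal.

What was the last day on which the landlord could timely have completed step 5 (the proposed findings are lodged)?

Step 5 runs from 17 December 2020, when the complaint is filed. The window is 21–101 days after 17 December 2020; it closes on 28 March 2021.

28 March 2021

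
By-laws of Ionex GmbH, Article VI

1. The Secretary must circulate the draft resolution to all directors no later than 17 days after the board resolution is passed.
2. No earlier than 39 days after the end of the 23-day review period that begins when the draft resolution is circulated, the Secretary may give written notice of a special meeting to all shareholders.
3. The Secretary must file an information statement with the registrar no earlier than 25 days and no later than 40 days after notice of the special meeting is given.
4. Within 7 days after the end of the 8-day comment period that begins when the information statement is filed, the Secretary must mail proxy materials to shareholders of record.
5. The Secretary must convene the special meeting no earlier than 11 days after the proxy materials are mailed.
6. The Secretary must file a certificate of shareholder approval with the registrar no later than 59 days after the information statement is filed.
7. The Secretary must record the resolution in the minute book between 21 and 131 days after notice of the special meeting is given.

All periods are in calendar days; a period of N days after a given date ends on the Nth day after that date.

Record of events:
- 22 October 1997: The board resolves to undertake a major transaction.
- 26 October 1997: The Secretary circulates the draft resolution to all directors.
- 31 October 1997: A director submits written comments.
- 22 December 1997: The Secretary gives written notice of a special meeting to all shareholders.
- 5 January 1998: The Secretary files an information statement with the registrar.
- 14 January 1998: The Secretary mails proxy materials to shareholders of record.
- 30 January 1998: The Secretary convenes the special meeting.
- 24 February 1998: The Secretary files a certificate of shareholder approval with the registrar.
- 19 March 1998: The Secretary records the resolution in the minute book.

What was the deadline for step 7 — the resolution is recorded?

2 May 1998

Step 7 runs from 22 December 1997, when notice of the special meeting is given. The window is 21–131 days after 22 December 1997; it closes on 2 May 1998.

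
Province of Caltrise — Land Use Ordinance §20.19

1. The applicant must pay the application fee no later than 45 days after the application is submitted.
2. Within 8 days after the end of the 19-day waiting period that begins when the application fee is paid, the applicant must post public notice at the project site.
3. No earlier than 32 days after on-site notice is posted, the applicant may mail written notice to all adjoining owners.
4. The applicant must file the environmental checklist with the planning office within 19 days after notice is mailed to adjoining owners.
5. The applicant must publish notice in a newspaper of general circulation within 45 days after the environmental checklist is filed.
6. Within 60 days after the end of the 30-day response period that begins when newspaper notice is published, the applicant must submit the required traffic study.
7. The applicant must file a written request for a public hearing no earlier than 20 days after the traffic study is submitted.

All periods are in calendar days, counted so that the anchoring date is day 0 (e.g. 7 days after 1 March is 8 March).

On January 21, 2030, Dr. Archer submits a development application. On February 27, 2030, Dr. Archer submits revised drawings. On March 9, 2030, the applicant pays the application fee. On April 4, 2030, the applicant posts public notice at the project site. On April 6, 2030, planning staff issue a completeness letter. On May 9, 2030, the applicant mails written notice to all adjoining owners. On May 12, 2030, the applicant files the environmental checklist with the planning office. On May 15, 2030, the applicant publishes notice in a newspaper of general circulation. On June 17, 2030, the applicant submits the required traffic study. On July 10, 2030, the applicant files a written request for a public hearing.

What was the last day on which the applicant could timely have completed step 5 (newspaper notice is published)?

June 26, 2030

Step 5 runs from May 12, 2030, when the environmental checklist is filed. 45 days after May 12, 2030 is June 26, 2030.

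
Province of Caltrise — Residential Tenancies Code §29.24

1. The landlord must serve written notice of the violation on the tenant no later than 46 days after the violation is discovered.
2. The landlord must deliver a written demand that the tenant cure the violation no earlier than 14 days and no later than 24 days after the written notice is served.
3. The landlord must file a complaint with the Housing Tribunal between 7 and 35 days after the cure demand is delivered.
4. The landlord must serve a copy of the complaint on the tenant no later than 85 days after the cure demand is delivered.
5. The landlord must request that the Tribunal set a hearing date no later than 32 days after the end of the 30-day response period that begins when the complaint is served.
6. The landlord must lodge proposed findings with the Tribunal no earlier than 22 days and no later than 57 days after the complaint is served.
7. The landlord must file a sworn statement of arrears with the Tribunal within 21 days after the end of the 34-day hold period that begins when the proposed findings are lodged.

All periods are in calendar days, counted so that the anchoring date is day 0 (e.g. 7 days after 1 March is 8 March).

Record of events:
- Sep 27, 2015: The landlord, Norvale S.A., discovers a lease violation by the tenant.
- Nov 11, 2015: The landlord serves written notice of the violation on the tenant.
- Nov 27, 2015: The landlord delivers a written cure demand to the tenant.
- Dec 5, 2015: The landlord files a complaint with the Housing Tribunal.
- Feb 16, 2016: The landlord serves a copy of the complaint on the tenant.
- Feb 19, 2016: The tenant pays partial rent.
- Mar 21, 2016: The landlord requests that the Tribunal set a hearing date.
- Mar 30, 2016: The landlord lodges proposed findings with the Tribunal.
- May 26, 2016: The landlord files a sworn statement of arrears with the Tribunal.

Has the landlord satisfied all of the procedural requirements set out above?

Step 1 — counting 46 days from Sep 27, 2015 (when the violation is discovered) gives a deadline of Nov 12, 2015; done Nov 11, 2015 — timely.
Step 2 — 14 and 24 days from Nov 11, 2015 (when the written notice is served) are Nov 25, 2015 and Dec 5, 2015 respectively; Nov 27, 2015 falls inside that range.
Step 3 — 7 and 35 days from Nov 27, 2015 (when the cure demand is delivered) are Dec 4, 2015 and Jan 1, 2016 respectively; done Dec 5, 2015 — within the window.
Step 4 — counting 85 days from Nov 27, 2015 (when the cure demand is delivered) gives a deadline of Feb 20, 2016; done Feb 16, 2016 — timely.
Step 5 — counting 32 days from Mar 17, 2016 (end of the 30-day response period, which began when the complaint is served on Feb 16, 2016) gives a deadline of Apr 18, 2016; done Mar 21, 2016 — timely.
Step 6 — 22 and 57 days from Feb 16, 2016 (when the complaint is served) are Mar 9, 2016 and Apr 13, 2016 respectively; done Mar 30, 2016 — within the window.
Step 7 — counting 21 days from May 3, 2016 (end of the 34-day hold period, which began when the proposed findings are lodged on Mar 30, 2016) gives a deadline of May 24, 2016; not done until May 26, 2016, 2 days after the deadline.
Later steps need not be reached.

No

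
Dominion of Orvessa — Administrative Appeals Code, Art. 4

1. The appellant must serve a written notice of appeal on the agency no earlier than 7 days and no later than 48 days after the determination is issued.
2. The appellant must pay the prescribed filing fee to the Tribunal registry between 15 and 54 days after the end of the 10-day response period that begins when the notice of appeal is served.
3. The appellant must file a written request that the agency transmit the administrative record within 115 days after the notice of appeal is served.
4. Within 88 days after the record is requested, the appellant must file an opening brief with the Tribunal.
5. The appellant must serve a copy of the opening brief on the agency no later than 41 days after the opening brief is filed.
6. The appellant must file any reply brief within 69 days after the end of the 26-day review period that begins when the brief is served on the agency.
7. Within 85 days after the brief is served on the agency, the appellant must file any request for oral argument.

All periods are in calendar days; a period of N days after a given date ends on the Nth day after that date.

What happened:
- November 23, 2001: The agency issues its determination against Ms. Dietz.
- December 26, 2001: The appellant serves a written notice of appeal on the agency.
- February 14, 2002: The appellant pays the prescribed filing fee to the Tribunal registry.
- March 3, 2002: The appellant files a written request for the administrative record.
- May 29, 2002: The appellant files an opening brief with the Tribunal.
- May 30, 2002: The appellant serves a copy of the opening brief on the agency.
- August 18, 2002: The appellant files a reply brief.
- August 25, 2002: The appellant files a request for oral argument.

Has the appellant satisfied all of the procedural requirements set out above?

(1) the permitted window runs from November 23, 2001 + 7 = November 30, 2001 to November 23, 2001 + 48 = January 10, 2002; December 26, 2001 falls inside that range.
(2) the permitted window runs from January 5, 2002 + 15 = January 20, 2002 to January 5, 2002 + 54 = February 28, 2002; done February 14, 2002 — within the window.
(3) due by December 26, 2001 + 115 days = April 20, 2002; done March 3, 2002 — timely.
(4) due by March 3, 2002 + 88 days = May 30, 2002; May 29, 2002 is within that limit.
(5) due by May 29, 2002 + 41 days = July 9, 2002; completed May 30, 2002, before the deadline.
(6) due by June 25, 2002 + 69 days = September 2, 2002; done August 18, 2002 — timely.
(7) due by May 30, 2002 + 85 days = August 23, 2002; August 25, 2002 misses that deadline by 2 days.

No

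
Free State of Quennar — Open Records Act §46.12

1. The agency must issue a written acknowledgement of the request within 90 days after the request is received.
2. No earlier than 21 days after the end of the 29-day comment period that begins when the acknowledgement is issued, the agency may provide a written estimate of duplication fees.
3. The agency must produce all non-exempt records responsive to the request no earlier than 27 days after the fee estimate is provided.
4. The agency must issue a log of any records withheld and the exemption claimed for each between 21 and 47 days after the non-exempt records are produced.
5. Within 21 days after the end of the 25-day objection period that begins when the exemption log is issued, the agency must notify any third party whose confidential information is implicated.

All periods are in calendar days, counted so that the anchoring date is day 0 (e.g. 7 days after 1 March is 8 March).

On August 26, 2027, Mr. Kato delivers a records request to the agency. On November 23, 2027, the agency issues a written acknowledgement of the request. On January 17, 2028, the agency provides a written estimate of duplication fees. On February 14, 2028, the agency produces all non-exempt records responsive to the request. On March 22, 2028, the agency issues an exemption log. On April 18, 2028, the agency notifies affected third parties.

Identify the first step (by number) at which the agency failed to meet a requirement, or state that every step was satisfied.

None — every step was satisfied

(1) due by August 26, 2027 + 90 days = November 24, 2027; November 23, 2027 is within that limit.
(2) permitted from December 22, 2027 + 21 days = January 12, 2028 onward; done January 17, 2028 — permitted.
(3) permitted from January 17, 2028 + 27 days = February 13, 2028 onward; done February 14, 2028, after the minimum wait.
(4) the permitted window runs from February 14, 2028 + 21 = March 6, 2028 to February 14, 2028 + 47 = April 1, 2028; done March 22, 2028, which is between those dates.
(5) due by April 16, 2028 + 21 days = May 7, 2028; April 18, 2028 is within that limit.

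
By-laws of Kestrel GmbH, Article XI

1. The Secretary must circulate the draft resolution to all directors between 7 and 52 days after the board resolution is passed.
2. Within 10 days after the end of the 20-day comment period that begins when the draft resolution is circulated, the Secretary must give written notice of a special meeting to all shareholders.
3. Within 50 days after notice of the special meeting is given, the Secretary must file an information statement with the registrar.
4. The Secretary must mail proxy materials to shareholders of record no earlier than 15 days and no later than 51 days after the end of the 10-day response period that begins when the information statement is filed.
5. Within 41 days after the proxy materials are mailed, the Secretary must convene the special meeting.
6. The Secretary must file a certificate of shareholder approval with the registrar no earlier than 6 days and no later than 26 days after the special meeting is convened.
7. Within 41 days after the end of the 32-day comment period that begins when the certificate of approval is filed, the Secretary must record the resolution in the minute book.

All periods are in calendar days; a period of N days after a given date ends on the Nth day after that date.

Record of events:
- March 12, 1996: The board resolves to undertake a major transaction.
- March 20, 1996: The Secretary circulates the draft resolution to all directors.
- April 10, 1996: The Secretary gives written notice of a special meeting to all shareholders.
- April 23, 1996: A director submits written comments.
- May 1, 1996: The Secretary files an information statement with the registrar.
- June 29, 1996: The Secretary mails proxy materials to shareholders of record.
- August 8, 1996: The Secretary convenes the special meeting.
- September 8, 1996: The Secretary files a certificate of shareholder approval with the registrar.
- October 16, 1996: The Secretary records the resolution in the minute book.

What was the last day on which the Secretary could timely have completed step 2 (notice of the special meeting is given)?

The draft resolution is circulated on March 20, 1996; the 20-day comment period therefore ends April 9, 1996, and step 2 runs from that date. 10 days after April 9, 1996 is April 19, 1996.

April 19, 1996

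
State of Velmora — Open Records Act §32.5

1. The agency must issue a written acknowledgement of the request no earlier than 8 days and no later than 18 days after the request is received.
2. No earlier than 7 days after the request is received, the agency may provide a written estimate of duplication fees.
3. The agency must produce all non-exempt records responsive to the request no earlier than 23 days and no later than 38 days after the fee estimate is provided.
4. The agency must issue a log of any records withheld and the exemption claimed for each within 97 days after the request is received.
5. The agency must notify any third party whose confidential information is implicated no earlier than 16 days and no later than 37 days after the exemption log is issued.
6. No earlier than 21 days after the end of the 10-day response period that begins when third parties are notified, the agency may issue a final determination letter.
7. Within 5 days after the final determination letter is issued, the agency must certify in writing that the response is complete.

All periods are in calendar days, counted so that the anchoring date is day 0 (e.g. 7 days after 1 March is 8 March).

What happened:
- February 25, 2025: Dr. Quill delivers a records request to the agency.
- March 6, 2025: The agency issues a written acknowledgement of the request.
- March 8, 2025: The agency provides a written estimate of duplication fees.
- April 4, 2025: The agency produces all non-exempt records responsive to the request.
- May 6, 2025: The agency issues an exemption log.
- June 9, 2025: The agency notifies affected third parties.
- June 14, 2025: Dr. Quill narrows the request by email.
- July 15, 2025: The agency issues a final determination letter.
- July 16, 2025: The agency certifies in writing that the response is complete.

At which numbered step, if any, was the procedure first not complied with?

None — every step was satisfied

Step 1 — 8 and 18 days from February 25, 2025 (when the request is received) are March 5, 2025 and March 15, 2025 respectively; done March 6, 2025 — within the window.
Step 2 — must wait 7 days from February 25, 2025 (when the request is received), so not before March 4, 2025; done March 8, 2025, after the minimum wait.
Step 3 — 23 and 38 days from March 8, 2025 (when the fee estimate is provided) are March 31, 2025 and April 15, 2025 respectively; done April 4, 2025 — within the window.
Step 4 — counting 97 days from February 25, 2025 (when the request is received) gives a deadline of June 2, 2025; completed May 6, 2025, before the deadline.
Step 5 — 16 and 37 days from May 6, 2025 (when the exemption log is issued) are May 22, 2025 and June 12, 2025 respectively; June 9, 2025 falls inside that range.
Step 6 — must wait 21 days from June 19, 2025 (end of the 10-day response period, which began when third parties are notified on June 9, 2025), so not before July 10, 2025; done July 15, 2025 — permitted.
Step 7 — counting 5 days from July 15, 2025 (when the final determination letter is issued) gives a deadline of July 20, 2025; completed July 16, 2025, before the deadline.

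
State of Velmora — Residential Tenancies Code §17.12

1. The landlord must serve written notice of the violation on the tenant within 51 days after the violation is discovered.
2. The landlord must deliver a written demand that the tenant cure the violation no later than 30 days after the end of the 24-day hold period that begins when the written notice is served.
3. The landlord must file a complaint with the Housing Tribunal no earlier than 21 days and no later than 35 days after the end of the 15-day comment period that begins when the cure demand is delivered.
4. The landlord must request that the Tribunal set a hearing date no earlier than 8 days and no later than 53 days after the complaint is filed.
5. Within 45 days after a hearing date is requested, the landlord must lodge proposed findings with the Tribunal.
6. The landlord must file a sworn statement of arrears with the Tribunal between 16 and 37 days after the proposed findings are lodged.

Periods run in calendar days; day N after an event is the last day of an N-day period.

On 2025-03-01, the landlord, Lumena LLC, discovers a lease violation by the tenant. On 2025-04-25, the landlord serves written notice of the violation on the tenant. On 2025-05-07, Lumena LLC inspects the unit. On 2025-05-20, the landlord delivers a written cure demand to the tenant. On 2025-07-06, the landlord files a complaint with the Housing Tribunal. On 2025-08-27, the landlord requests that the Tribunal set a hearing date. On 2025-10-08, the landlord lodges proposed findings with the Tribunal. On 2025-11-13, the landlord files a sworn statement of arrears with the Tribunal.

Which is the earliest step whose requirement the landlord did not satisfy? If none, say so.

Step 1

(1) due by 2025-03-01 + 51 days = 2025-04-21; not done until 2025-04-25, 4 days after the deadline.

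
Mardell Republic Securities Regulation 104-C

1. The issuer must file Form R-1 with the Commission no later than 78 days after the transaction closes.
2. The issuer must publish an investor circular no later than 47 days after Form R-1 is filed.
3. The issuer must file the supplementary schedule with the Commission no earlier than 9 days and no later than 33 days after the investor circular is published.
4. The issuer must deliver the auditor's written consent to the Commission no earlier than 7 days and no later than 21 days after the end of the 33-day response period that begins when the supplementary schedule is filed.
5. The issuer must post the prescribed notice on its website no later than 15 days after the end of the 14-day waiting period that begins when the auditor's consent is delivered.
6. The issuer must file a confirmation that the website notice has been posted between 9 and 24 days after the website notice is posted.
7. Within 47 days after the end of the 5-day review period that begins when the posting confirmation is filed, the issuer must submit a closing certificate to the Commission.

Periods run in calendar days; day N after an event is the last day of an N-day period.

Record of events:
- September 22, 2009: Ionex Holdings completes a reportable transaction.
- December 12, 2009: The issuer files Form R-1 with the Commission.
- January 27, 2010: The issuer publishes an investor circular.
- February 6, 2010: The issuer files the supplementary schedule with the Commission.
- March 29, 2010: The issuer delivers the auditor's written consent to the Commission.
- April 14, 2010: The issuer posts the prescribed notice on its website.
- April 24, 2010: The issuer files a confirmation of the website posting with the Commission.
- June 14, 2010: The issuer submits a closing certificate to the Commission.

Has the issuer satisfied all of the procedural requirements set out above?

Step 1: 78 days after September 22, 2009 (when the transaction closes) is December 9, 2009; December 12, 2009 misses that deadline by 3 days.
The procedure was therefore not followed at step 1.

No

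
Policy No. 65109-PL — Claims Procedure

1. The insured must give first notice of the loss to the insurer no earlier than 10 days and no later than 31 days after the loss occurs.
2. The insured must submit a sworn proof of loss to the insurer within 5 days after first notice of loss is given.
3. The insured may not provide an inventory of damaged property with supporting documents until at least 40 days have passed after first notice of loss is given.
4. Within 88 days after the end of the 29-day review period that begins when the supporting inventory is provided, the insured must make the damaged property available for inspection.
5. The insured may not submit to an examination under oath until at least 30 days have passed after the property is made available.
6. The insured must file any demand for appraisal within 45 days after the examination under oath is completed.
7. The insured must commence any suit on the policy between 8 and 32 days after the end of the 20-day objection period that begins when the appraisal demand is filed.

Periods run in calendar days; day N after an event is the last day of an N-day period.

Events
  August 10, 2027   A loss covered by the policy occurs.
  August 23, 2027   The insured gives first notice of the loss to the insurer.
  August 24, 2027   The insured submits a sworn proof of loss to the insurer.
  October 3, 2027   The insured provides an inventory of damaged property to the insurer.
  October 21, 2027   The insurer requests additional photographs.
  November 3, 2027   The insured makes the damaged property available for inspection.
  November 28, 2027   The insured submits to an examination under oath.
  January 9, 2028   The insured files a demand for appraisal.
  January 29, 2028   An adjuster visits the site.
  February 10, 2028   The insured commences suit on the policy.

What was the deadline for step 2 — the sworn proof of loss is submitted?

August 28, 2027

Step 2 runs from August 23, 2027, when first notice of loss is given. 5 days after August 23, 2027 is August 28, 2027.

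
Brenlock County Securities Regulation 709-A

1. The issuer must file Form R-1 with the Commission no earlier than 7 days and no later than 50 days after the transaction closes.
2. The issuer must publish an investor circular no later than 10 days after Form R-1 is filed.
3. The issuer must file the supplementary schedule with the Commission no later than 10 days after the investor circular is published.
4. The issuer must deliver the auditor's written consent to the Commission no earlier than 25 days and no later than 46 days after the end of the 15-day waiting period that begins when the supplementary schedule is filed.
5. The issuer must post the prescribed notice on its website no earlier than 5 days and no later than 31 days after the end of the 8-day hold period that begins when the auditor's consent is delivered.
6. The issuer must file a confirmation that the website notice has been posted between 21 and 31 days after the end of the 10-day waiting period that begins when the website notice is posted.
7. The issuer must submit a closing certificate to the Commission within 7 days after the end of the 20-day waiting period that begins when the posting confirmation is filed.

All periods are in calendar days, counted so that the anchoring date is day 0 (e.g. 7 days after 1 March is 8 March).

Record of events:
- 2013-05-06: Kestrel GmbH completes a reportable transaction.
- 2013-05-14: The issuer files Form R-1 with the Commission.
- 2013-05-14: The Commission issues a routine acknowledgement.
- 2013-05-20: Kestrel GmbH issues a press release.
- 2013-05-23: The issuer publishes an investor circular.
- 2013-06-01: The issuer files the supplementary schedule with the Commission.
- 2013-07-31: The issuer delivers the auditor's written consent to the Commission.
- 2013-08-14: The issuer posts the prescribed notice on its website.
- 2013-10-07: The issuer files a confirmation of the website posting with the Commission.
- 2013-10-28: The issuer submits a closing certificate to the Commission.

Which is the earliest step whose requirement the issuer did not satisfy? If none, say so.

Step 6

(1) the permitted window runs from 2013-05-06 + 7 = 2013-05-13 to 2013-05-06 + 50 = 2013-06-25; done 2013-05-14, which is between those dates.
(2) due by 2013-05-14 + 10 days = 2013-05-24; completed 2013-05-23, before the deadline.
(3) due by 2013-05-23 + 10 days = 2013-06-02; 2013-06-01 is within that limit.
(4) the permitted window runs from 2013-06-16 + 25 = 2013-07-11 to 2013-06-16 + 46 = 2013-08-01; 2013-07-31 falls inside that range.
(5) the permitted window runs from 2013-08-08 + 5 = 2013-08-13 to 2013-08-08 + 31 = 2013-09-08; 2013-08-14 falls inside that range.
(6) the permitted window runs from 2013-08-24 + 21 = 2013-09-14 to 2013-08-24 + 31 = 2013-09-24; done 2013-10-07 — 13 days after the window closed.
No need to go further; step 6 was not satisfied.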